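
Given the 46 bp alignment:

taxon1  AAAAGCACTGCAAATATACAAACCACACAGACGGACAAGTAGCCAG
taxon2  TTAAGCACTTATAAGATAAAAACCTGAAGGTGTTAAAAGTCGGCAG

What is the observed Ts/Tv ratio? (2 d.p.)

Transitions are A↔G and C↔T; transversions are all other mismatches.
Transitions: 1. Transversions: 17.
R = 1/17 = 0.058823… ≈ 0.06 (to 2 d.p.).

0.06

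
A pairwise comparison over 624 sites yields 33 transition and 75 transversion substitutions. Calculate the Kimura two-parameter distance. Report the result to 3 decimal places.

P = 33/624 ≈ 0.052885 and Q = 75/624 ≈ 0.120192.
Under the Kimura two-parameter model, d = −½ ln(1 − 2P − Q) − ¼ ln(1 − 2Q).
1 − 2P − Q = 0.774038, giving −½ ln(0.774038) = 0.128067.
1 − 2Q = 0.759616, giving −¼ ln(0.759616) = 0.068736.
d = 0.128067 + 0.068736 = 0.196803.

0.197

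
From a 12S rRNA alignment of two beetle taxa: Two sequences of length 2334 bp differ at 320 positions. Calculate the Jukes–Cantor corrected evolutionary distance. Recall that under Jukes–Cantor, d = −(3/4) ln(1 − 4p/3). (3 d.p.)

0.151

p = 320/2334 ≈ 0.137104.
d = −(3/4) ln(1 − 4p/3) = −0.75 ln(1 − 0.182805) = −0.75 ln(0.817195)
  = −0.75 × (-0.201878) = 0.151409 substitutions/site.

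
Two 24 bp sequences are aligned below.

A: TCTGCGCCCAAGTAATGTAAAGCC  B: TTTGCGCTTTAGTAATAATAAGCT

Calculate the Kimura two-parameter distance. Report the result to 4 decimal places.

Of 24 sites, 5 differences are transitions and 3 are transversions, so P = 5/24 ≈ 0.208333 and Q = 3/24 = 0.125.
Under the Kimura two-parameter model, d = −½ ln(1 − 2P − Q) − ¼ ln(1 − 2Q).
1 − 2P − Q = 0.458334, giving −½ ln(0.458334) = 0.390079.
1 − 2Q = 0.75, giving −¼ ln(0.75) = 0.071921.
d = 0.390079 + 0.071921 = 0.462000.

0.4620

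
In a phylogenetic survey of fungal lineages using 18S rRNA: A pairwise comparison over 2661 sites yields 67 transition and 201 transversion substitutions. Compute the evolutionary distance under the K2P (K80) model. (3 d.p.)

0.108

P = 67/2661 ≈ 0.025179 and Q = 201/2661 ≈ 0.075536.
Under the Kimura two-parameter model, d = −½ ln(1 − 2P − Q) − ¼ ln(1 − 2Q).
1 − 2P − Q = 0.874106, giving −½ ln(0.874106) = 0.067277.
1 − 2Q = 0.848928, giving −¼ ln(0.848928) = 0.040945.
d = 0.067277 + 0.040945 = 0.108222.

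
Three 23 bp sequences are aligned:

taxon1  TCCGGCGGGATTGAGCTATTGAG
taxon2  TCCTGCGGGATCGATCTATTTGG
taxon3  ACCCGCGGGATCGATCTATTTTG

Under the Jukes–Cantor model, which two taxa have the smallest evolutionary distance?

taxon1–taxon2: 5/23 differ, p = 0.217, d = 0.257.
taxon1–taxon3: 6/23 differ, p = 0.261, d = 0.321.
taxon2–taxon3: 3/23 differ, p = 0.130, d = 0.143.
The smallest distance is between taxon2 and taxon3.

taxon2 and taxon3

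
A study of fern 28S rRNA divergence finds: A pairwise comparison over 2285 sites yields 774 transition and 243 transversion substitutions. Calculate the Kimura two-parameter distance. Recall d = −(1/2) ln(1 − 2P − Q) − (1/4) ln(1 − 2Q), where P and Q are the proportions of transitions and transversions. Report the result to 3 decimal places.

0.826

P = 774/2285 ≈ 0.338731 and Q = 243/2285 ≈ 0.106346.
Under the Kimura two-parameter model, d = −½ ln(1 − 2P − Q) − ¼ ln(1 − 2Q).
1 − 2P − Q = 0.216192, giving −½ ln(0.216192) = 0.765794.
1 − 2Q = 0.787308, giving −¼ ln(0.787308) = 0.059784.
d = 0.765794 + 0.059784 = 0.825578.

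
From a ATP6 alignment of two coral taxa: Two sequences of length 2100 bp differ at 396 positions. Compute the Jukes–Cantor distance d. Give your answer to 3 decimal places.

p = 396/2100 ≈ 0.188571.
d = −(3/4) ln(1 − 4p/3) = −0.75 ln(1 − 0.251428) = −0.75 ln(0.748572)
  = −0.75 × (-0.289588) = 0.217191 substitutions/site.

0.217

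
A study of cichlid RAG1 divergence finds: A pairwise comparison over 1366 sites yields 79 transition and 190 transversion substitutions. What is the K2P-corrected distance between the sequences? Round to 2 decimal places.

0.23

P = 79/1366 ≈ 0.057833 and Q = 190/1366 ≈ 0.139092.
Under the Kimura two-parameter model, d = −½ ln(1 − 2P − Q) − ¼ ln(1 − 2Q).
1 − 2P − Q = 0.745242, giving −½ ln(0.745242) = 0.147023.
1 − 2Q = 0.721816, giving −¼ ln(0.721816) = 0.081496.
d = 0.147023 + 0.081496 = 0.228519.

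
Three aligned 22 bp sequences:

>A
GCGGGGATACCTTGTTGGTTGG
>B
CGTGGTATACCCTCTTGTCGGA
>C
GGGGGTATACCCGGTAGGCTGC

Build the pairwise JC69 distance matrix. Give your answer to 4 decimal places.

d(A,B) = 0.6987, d(A,C) = 0.4141, d(B,C) = 0.4975

A–B: 10/22 sites differ → p ≈ 0.454545, d = −0.75 ln(1 − 0.60606) = 0.698667 ≈ 0.6987.
A–C: 7/22 sites differ → p ≈ 0.318182, d = −0.75 ln(1 − 0.424243) = 0.414052 ≈ 0.4141.
B–C: 8/22 sites differ → p ≈ 0.363636, d = −0.75 ln(1 − 0.484848) = 0.497470 ≈ 0.4975.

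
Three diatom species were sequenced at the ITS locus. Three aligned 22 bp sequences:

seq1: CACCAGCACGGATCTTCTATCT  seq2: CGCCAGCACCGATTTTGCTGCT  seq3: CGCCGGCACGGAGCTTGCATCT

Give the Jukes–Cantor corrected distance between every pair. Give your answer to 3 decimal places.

d(seq1,seq2) = 0.414, d(seq1,seq3) = 0.271, d(seq2,seq3) = 0.339

seq1–seq2: 7/22 sites differ → p ≈ 0.318182, d = −0.75 ln(1 − 0.424243) = 0.414052 ≈ 0.414.
seq1–seq3: 5/22 sites differ → p ≈ 0.227273, d = −0.75 ln(1 − 0.303031) = 0.270761 ≈ 0.271.
seq2–seq3: 6/22 sites differ → p ≈ 0.272727, d = −0.75 ln(1 − 0.363636) = 0.338988 ≈ 0.339.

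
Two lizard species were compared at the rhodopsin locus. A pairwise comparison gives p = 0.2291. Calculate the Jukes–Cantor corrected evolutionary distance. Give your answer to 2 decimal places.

d = −(3/4) ln(1 − 4p/3) = −0.75 ln(1 − 0.305467) = −0.75 ln(0.694533)
  = −0.75 × (-0.364516) = 0.273387 substitutions/site.

0.27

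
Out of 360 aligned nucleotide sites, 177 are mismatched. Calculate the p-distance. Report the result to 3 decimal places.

p = 177/360 = 0.491666… ≈ 0.492 (to 3 d.p.).

0.492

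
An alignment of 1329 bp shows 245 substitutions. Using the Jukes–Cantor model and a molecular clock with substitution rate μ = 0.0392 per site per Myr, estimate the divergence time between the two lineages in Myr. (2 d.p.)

2.70

p = 245/1329 ≈ 0.184349.
d = −(3/4) ln(1 − 4p/3) = −0.75 ln(1 − 0.245799) = −0.75 ln(0.754201)
  = −0.75 × (-0.282096) = 0.211572 substitutions/site.
Under a molecular clock d = 2μt, so t = d/(2μ) = 0.211572 / (2 × 0.0392) = 2.70 Myr.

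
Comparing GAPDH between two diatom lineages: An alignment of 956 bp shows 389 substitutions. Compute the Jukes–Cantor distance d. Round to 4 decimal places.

0.5865

p = 389/956 ≈ 0.406904.
d = −(3/4) ln(1 − 4p/3) = −0.75 ln(1 − 0.542539) = −0.75 ln(0.457461)
  = −0.75 × (-0.782064) = 0.586548 substitutions/site.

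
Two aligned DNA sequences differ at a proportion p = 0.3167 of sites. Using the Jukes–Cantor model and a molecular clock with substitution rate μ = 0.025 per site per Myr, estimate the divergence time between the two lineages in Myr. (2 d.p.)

8.23

d = −(3/4) ln(1 − 4p/3) = −0.75 ln(1 − 0.422267) = −0.75 ln(0.577733)
  = −0.75 × (-0.548643) = 0.411482 substitutions/site.
Under a molecular clock d = 2μt, so t = d/(2μ) = 0.411482 / (2 × 0.025) = 8.23 Myr.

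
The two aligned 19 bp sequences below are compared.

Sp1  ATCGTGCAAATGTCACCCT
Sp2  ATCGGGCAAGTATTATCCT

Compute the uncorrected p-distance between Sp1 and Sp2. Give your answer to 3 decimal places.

0.263

The sequences differ at 5 of 19 positions (sites 5, 10, 12, 14, 16).
p = 5/19 = 0.263157… ≈ 0.263 (to 3 d.p.).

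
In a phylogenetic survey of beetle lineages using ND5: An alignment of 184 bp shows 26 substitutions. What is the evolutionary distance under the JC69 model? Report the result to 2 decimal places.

p = 26/184 ≈ 0.141304.
d = −(3/4) ln(1 − 4p/3) = −0.75 ln(1 − 0.188405) = −0.75 ln(0.811595)
  = −0.75 × (-0.208754) = 0.156566 substitutions/site.

0.16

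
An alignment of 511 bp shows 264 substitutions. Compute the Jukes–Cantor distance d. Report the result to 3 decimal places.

0.876

p = 264/511 ≈ 0.516634.
d = −(3/4) ln(1 − 4p/3) = −0.75 ln(1 − 0.688845) = −0.75 ln(0.311155)
  = −0.75 × (-1.167464) = 0.875598 substitutions/site.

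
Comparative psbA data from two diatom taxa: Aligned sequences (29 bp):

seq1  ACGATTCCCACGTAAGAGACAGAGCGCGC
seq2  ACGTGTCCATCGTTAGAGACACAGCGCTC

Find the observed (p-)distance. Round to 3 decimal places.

The sequences differ at 7 of 29 positions (sites 4, 5, 9, 10, 14, 22, 28).
p = 7/29 = 0.241379… ≈ 0.241 (to 3 d.p.).

0.241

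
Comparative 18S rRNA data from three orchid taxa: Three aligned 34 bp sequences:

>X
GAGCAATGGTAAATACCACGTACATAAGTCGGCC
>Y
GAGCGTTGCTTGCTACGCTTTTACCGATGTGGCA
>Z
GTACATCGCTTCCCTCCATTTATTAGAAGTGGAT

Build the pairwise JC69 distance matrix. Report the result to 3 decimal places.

X–Y: 19/34 sites differ → p ≈ 0.558824, d = −0.75 ln(1 − 0.745099) = 1.025160 ≈ 1.025.
X–Z: 21/34 sites differ → p ≈ 0.617647, d = −0.75 ln(1 − 0.823529) = 1.300949 ≈ 1.301.
Y–Z: 16/34 sites differ → p ≈ 0.470588, d = −0.75 ln(1 − 0.627451) = 0.740540 ≈ 0.741.

d(X,Y) = 1.025, d(X,Z) = 1.301, d(Y,Z) = 0.741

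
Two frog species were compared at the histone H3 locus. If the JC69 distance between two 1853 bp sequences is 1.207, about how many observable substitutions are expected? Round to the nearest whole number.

Invert JC69: p = (3/4)(1 − e^(−4d/3)) = 0.75 × (1 − e^(-1.609333)) = 0.75 × (1 − 0.200021) = 0.599984.
Expected differing sites = pL ≈ 0.599984 × 1853 = 1111.770352 ≈ 1112.

1112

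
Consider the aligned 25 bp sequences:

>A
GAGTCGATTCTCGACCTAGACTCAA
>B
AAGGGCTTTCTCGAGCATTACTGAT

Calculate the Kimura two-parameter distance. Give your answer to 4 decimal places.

0.7293

Of 25 sites, 1 differences are transitions and 10 are transversions, so P = 1/25 = 0.04 and Q = 10/25 = 0.4.
Under the Kimura two-parameter model, d = −½ ln(1 − 2P − Q) − ¼ ln(1 − 2Q).
1 − 2P − Q = 0.52, giving −½ ln(0.52) = 0.326963.
1 − 2Q = 0.2, giving −¼ ln(0.2) = 0.402359.
d = 0.326963 + 0.402359 = 0.729322.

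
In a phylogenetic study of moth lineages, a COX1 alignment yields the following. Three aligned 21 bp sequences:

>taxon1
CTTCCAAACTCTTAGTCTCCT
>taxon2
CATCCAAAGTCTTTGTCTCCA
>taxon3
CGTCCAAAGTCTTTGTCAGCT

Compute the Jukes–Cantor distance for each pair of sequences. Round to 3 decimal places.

d(taxon1,taxon2) = 0.220, d(taxon1,taxon3) = 0.286, d(taxon2,taxon3) = 0.220

taxon1–taxon2: 4/21 sites differ → p ≈ 0.190476, d = −0.75 ln(1 − 0.253968) = 0.219740 ≈ 0.220.
taxon1–taxon3: 5/21 sites differ → p ≈ 0.238095, d = −0.75 ln(1 − 0.31746) = 0.286451 ≈ 0.286.
taxon2–taxon3: 4/21 sites differ → p ≈ 0.190476, d = −0.75 ln(1 − 0.253968) = 0.219740 ≈ 0.220.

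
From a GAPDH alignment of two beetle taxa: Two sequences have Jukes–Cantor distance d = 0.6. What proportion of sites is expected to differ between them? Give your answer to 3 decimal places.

p = (3/4)(1 − e^(−4d/3)) = 0.75 × (1 − e^(-0.8)) = 0.75 × (1 − 0.449329) = 0.413003.

0.413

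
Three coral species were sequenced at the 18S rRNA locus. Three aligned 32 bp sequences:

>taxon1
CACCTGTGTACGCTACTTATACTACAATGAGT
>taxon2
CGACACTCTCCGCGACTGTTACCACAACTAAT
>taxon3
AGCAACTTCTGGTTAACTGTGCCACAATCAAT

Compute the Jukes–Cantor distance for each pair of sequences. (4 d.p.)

taxon1–taxon2: 13/32 sites differ → p = 0.40625, d = −0.75 ln(1 − 0.541667) = 0.585119 ≈ 0.5851.
taxon1–taxon3: 17/32 sites differ → p = 0.53125, d = −0.75 ln(1 − 0.708333) = 0.924107 ≈ 0.9241.
taxon2–taxon3: 16/32 sites differ → p = 0.5, d = −0.75 ln(1 − 0.666667) = 0.823960 ≈ 0.8240.

d(taxon1,taxon2) = 0.5851, d(taxon1,taxon3) = 0.9241, d(taxon2,taxon3) = 0.8240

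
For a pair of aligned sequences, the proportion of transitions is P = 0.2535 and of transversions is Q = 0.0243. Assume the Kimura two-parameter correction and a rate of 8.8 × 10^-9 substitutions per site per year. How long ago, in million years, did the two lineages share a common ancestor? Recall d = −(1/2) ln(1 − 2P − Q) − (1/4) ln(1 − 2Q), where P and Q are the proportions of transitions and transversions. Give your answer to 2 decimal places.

22.24

Under the Kimura two-parameter model, d = −½ ln(1 − 2P − Q) − ¼ ln(1 − 2Q).
1 − 2P − Q = 0.4687, giving −½ ln(0.4687) = 0.378896.
1 − 2Q = 0.9514, giving −¼ ln(0.9514) = 0.012455.
d = 0.378896 + 0.012455 = 0.391351.
Under a molecular clock d = 2μt, so t = d/(2μ) = 0.391351 / (2 × 8.8 × 10^-9) = 22.24 million years.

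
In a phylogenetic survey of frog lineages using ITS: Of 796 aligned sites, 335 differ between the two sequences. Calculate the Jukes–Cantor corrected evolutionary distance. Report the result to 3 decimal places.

0.618

p = 335/796 ≈ 0.420854.
d = −(3/4) ln(1 − 4p/3) = −0.75 ln(1 − 0.561139) = −0.75 ln(0.438861)
  = −0.75 × (-0.823573) = 0.617680 substitutions/site.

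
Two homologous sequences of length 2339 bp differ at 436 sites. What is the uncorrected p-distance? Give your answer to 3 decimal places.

p = 436/2339 = 0.186404… ≈ 0.186 (to 3 d.p.).

0.186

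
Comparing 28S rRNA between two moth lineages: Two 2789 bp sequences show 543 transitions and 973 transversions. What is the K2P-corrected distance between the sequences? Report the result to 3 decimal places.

P = 543/2789 ≈ 0.194693 and Q = 973/2789 ≈ 0.348871.
Under the Kimura two-parameter model, d = −½ ln(1 − 2P − Q) − ¼ ln(1 − 2Q).
1 − 2P − Q = 0.261743, giving −½ ln(0.261743) = 0.670196.
1 − 2Q = 0.302258, giving −¼ ln(0.302258) = 0.299119.
d = 0.670196 + 0.299119 = 0.969315.

0.969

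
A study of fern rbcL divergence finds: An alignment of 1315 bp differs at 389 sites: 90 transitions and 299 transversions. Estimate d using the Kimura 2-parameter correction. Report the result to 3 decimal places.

0.378

P = 90/1315 ≈ 0.068441 and Q = 299/1315 ≈ 0.227376.
Under the Kimura two-parameter model, d = −½ ln(1 − 2P − Q) − ¼ ln(1 − 2Q).
1 − 2P − Q = 0.635742, giving −½ ln(0.635742) = 0.226481.
1 − 2Q = 0.545248, giving −¼ ln(0.545248) = 0.151629.
d = 0.226481 + 0.151629 = 0.378110.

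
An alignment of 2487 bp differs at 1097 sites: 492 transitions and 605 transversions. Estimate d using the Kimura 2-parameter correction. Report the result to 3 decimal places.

P = 492/2487 ≈ 0.197829 and Q = 605/2487 ≈ 0.243265.
Under the Kimura two-parameter model, d = −½ ln(1 − 2P − Q) − ¼ ln(1 − 2Q).
1 − 2P − Q = 0.361077, giving −½ ln(0.361077) = 0.509332.
1 − 2Q = 0.51347, giving −¼ ln(0.51347) = 0.166641.
d = 0.509332 + 0.166641 = 0.675973.

0.676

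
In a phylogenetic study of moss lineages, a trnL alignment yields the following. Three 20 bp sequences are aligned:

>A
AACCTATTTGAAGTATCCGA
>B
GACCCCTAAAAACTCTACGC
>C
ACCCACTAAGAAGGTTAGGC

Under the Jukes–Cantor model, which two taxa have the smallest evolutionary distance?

B and C

A–B: 10/20 differ, p = 0.500, d = 0.824.
A–C: 10/20 differ, p = 0.500, d = 0.824.
B–C: 8/20 differ, p = 0.400, d = 0.572.
The smallest distance is between B and C.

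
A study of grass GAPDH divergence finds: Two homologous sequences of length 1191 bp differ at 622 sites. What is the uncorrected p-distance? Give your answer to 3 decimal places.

0.522

p = 622/1191 = 0.522250… ≈ 0.522 (to 3 d.p.).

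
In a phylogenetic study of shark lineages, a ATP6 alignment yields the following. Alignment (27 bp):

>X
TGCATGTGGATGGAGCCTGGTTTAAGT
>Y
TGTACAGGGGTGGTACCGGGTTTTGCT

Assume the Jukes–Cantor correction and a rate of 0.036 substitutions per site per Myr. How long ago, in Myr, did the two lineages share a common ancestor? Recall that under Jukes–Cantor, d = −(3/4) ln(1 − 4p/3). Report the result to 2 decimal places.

8.16

The sequences differ at 11 of 27 sites, so p = 11/27 ≈ 0.407407.
d = −(3/4) ln(1 − 4p/3) = −0.75 ln(1 − 0.543209) = −0.75 ln(0.456791)
  = −0.75 × (-0.783529) = 0.587647 substitutions/site.
Under a molecular clock d = 2μt, so t = d/(2μ) = 0.587647 / (2 × 0.036) = 8.16 Myr.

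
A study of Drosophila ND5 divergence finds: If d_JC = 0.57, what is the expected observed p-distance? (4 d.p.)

p = (3/4)(1 − e^(−4d/3)) = 0.75 × (1 − e^(-0.76)) = 0.75 × (1 − 0.467666) = 0.399251.

0.3993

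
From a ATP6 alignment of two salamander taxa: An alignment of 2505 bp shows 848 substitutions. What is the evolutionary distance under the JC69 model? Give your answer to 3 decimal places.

0.450

p = 848/2505 ≈ 0.338523.
d = −(3/4) ln(1 − 4p/3) = −0.75 ln(1 − 0.451364) = −0.75 ln(0.548636)
  = −0.75 × (-0.600320) = 0.450240 substitutions/site.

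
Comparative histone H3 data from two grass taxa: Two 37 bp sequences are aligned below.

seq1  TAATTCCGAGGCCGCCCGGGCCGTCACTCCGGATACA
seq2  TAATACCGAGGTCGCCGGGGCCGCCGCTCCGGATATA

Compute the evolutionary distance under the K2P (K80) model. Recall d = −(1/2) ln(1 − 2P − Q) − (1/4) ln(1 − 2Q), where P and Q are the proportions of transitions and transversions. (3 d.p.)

Of 37 sites, 4 differences are transitions and 2 are transversions, so P = 4/37 ≈ 0.108108 and Q = 2/37 ≈ 0.054054.
Under the Kimura two-parameter model, d = −½ ln(1 − 2P − Q) − ¼ ln(1 − 2Q).
1 − 2P − Q = 0.72973, giving −½ ln(0.72973) = 0.157540.
1 − 2Q = 0.891892, giving −¼ ln(0.891892) = 0.028603.
d = 0.157540 + 0.028603 = 0.186143.

0.186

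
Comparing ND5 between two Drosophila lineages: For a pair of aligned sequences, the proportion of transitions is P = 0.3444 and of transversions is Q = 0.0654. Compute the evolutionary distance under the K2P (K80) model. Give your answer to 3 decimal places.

0.737

Under the Kimura two-parameter model, d = −½ ln(1 − 2P − Q) − ¼ ln(1 − 2Q).
1 − 2P − Q = 0.2458, giving −½ ln(0.2458) = 0.701619.
1 − 2Q = 0.8692, giving −¼ ln(0.8692) = 0.035046.
d = 0.701619 + 0.035046 = 0.736665.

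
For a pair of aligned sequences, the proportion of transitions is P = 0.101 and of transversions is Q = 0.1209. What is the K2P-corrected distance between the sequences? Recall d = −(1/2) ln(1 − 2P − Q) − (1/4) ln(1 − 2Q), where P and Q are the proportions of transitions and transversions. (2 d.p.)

0.26

Under the Kimura two-parameter model, d = −½ ln(1 − 2P − Q) − ¼ ln(1 − 2Q).
1 − 2P − Q = 0.6771, giving −½ ln(0.6771) = 0.194968.
1 − 2Q = 0.7582, giving −¼ ln(0.7582) = 0.069202.
d = 0.194968 + 0.069202 = 0.264170.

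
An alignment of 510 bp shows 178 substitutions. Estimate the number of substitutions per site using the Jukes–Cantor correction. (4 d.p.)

p = 178/510 ≈ 0.34902.
d = −(3/4) ln(1 − 4p/3) = −0.75 ln(1 − 0.46536) = −0.75 ln(0.53464)
  = −0.75 × (-0.626162) = 0.469622 substitutions/site.

0.4696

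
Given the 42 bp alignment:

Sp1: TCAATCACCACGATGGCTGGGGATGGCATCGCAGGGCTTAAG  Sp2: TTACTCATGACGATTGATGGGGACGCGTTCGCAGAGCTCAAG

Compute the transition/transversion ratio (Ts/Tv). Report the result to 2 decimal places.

Transitions are A↔G and C↔T; transversions are all other mismatches.
Transitions: 5. Transversions: 7.
R = 5/7 = 0.714285… ≈ 0.71 (to 2 d.p.).

0.71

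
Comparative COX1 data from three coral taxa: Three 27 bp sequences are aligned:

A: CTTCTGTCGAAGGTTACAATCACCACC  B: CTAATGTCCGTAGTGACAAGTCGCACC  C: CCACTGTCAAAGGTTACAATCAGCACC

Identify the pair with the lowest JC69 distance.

A–B: 11/27 differ, p = 0.407, d = 0.588.
A–C: 4/27 differ, p = 0.148, d = 0.165.
B–C: 10/27 differ, p = 0.370, d = 0.511.
The smallest distance is between A and C.

A and C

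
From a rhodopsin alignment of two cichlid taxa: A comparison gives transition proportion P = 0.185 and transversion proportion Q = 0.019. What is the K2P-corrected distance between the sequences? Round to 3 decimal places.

0.256

Under the Kimura two-parameter model, d = −½ ln(1 − 2P − Q) − ¼ ln(1 − 2Q).
1 − 2P − Q = 0.611, giving −½ ln(0.611) = 0.246329.
1 − 2Q = 0.962, giving −¼ ln(0.962) = 0.009685.
d = 0.246329 + 0.009685 = 0.256014.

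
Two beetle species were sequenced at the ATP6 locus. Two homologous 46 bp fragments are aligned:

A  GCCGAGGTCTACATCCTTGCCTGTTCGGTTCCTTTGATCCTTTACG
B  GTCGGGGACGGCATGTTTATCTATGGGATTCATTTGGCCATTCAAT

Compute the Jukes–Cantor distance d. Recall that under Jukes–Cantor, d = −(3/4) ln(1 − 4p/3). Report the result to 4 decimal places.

The sequences differ at 20 of 46 sites, so p = 20/46 ≈ 0.434783.
d = −(3/4) ln(1 − 4p/3) = −0.75 ln(1 − 0.579711) = −0.75 ln(0.420289)
  = −0.75 × (-0.866813) = 0.650110 substitutions/site.

0.6501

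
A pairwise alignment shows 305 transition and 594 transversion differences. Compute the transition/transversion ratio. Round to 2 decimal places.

R = 305/594 = 0.513468… ≈ 0.51 (to 2 d.p.).

0.51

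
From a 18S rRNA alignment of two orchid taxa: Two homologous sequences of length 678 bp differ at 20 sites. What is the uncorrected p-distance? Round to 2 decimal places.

0.03

p = 20/678 = 0.029498… ≈ 0.03 (to 2 d.p.).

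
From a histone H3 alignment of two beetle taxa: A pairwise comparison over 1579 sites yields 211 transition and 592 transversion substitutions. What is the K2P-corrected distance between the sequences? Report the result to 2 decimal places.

P = 211/1579 ≈ 0.133629 and Q = 592/1579 ≈ 0.374921.
Under the Kimura two-parameter model, d = −½ ln(1 − 2P − Q) − ¼ ln(1 − 2Q).
1 − 2P − Q = 0.357821, giving −½ ln(0.357821) = 0.513861.
1 − 2Q = 0.250158, giving −¼ ln(0.250158) = 0.346416.
d = 0.513861 + 0.346416 = 0.860277.

0.86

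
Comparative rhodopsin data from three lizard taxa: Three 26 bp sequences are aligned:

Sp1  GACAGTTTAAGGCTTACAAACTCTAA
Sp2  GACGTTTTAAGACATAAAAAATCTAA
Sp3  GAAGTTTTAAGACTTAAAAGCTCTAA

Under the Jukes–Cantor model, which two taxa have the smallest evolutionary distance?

Sp2 and Sp3

Sp1–Sp2: 6/26 differ, p = 0.231, d = 0.276.
Sp1–Sp3: 6/26 differ, p = 0.231, d = 0.276.
Sp2–Sp3: 4/26 differ, p = 0.154, d = 0.172.
The smallest distance is between Sp2 and Sp3.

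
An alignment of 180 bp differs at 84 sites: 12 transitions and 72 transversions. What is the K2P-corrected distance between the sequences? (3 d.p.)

0.783

P = 12/180 ≈ 0.066667 and Q = 72/180 = 0.4.
Under the Kimura two-parameter model, d = −½ ln(1 − 2P − Q) − ¼ ln(1 − 2Q).
1 − 2P − Q = 0.466666, giving −½ ln(0.466666) = 0.381071.
1 − 2Q = 0.2, giving −¼ ln(0.2) = 0.402359.
d = 0.381071 + 0.402359 = 0.783430.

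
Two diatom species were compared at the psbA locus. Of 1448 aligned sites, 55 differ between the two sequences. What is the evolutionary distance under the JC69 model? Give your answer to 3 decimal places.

0.039

p = 55/1448 ≈ 0.037983.
d = −(3/4) ln(1 − 4p/3) = −0.75 ln(1 − 0.050644) = −0.75 ln(0.949356)
  = −0.75 × (-0.051971) = 0.038978 substitutions/site.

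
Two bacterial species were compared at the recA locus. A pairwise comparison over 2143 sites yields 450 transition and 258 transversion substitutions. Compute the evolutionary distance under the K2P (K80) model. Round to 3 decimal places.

0.458

P = 450/2143 ≈ 0.209986 and Q = 258/2143 ≈ 0.120392.
Under the Kimura two-parameter model, d = −½ ln(1 − 2P − Q) − ¼ ln(1 − 2Q).
1 − 2P − Q = 0.459636, giving −½ ln(0.459636) = 0.388660.
1 − 2Q = 0.759216, giving −¼ ln(0.759216) = 0.068867.
d = 0.388660 + 0.068867 = 0.457527.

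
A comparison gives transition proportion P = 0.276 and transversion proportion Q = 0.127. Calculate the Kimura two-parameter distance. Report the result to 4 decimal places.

0.6414

Under the Kimura two-parameter model, d = −½ ln(1 − 2P − Q) − ¼ ln(1 − 2Q).
1 − 2P − Q = 0.321, giving −½ ln(0.321) = 0.568157.
1 − 2Q = 0.746, giving −¼ ln(0.746) = 0.073257.
d = 0.568157 + 0.073257 = 0.641414.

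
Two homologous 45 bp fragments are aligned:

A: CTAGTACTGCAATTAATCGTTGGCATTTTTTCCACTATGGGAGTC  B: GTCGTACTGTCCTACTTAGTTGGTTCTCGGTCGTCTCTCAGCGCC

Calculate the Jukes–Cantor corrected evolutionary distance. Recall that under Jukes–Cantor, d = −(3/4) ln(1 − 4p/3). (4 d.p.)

The sequences differ at 22 of 45 sites, so p = 22/45 ≈ 0.488889.
d = −(3/4) ln(1 − 4p/3) = −0.75 ln(1 − 0.651852) = −0.75 ln(0.348148)
  = −0.75 × (-1.055128) = 0.791346 substitutions/site.

0.7913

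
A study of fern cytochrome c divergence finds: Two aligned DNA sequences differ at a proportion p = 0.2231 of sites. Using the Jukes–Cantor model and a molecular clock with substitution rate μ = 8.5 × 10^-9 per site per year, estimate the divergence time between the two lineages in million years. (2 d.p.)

d = −(3/4) ln(1 − 4p/3) = −0.75 ln(1 − 0.297467) = −0.75 ln(0.702533)
  = −0.75 × (-0.353063) = 0.264797 substitutions/site.
Under a molecular clock d = 2μt, so t = d/(2μ) = 0.264797 / (2 × 8.5 × 10^-9) = 15.58 million years.

15.58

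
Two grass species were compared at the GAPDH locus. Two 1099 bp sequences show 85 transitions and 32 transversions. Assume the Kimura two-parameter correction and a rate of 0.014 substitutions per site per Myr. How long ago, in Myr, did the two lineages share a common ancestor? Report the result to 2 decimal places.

4.16

P = 85/1099 ≈ 0.077343 and Q = 32/1099 ≈ 0.029117.
Under the Kimura two-parameter model, d = −½ ln(1 − 2P − Q) − ¼ ln(1 − 2Q).
1 − 2P − Q = 0.816197, giving −½ ln(0.816197) = 0.101550.
1 − 2Q = 0.941766, giving −¼ ln(0.941766) = 0.015000.
d = 0.101550 + 0.015000 = 0.116550.
Under a molecular clock d = 2μt, so t = d/(2μ) = 0.116550 / (2 × 0.014) = 4.16 Myr.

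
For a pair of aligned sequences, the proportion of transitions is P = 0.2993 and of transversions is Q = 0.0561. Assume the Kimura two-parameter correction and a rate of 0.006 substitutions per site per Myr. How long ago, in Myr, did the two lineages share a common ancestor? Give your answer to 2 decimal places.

Under the Kimura two-parameter model, d = −½ ln(1 − 2P − Q) − ¼ ln(1 − 2Q).
1 − 2P − Q = 0.3453, giving −½ ln(0.3453) = 0.531671.
1 − 2Q = 0.8878, giving −¼ ln(0.8878) = 0.029752.
d = 0.531671 + 0.029752 = 0.561423.
Under a molecular clock d = 2μt, so t = d/(2μ) = 0.561423 / (2 × 0.006) = 46.79 Myr.

46.79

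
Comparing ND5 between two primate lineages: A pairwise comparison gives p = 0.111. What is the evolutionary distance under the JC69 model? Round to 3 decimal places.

d = −(3/4) ln(1 − 4p/3) = −0.75 ln(1 − 0.148) = −0.75 ln(0.852)
  = −0.75 × (-0.160169) = 0.120127 substitutions/site.

0.120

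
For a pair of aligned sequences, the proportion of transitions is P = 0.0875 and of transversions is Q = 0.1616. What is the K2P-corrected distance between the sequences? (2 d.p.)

Under the Kimura two-parameter model, d = −½ ln(1 − 2P − Q) − ¼ ln(1 − 2Q).
1 − 2P − Q = 0.6634, giving −½ ln(0.6634) = 0.205189.
1 − 2Q = 0.6768, giving −¼ ln(0.6768) = 0.097595.
d = 0.205189 + 0.097595 = 0.302784.

0.30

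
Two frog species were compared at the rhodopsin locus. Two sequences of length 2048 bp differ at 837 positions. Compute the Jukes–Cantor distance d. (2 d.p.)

0.59

p = 837/2048 ≈ 0.408691.
d = −(3/4) ln(1 − 4p/3) = −0.75 ln(1 − 0.544921) = −0.75 ln(0.455079)
  = −0.75 × (-0.787284) = 0.590463 substitutions/site.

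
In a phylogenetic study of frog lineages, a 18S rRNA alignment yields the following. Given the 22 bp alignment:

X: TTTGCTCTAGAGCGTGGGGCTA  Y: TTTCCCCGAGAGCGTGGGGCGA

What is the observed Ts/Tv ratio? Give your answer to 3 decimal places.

0.333

Transitions are A↔G and C↔T; transversions are all other mismatches.
Transitions: 1. Transversions: 3.
R = 1/3 = 0.333333… ≈ 0.333 (to 3 d.p.).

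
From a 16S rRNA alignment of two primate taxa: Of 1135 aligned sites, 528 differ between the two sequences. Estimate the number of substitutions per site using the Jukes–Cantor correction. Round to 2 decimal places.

0.73

p = 528/1135 ≈ 0.465198.
d = −(3/4) ln(1 − 4p/3) = −0.75 ln(1 − 0.620264) = −0.75 ln(0.379736)
  = −0.75 × (-0.968279) = 0.726209 substitutions/site.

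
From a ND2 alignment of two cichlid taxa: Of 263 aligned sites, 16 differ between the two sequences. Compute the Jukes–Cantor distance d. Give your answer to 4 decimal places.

p = 16/263 ≈ 0.060837.
d = −(3/4) ln(1 − 4p/3) = −0.75 ln(1 − 0.081116) = −0.75 ln(0.918884)
  = −0.75 × (-0.084595) = 0.063446 substitutions/site.

0.0634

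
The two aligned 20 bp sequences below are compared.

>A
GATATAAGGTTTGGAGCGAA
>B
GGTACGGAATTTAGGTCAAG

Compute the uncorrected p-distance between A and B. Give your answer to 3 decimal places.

0.550

The sequences differ at 11 of 20 positions.
p = 11/20 = 0.550.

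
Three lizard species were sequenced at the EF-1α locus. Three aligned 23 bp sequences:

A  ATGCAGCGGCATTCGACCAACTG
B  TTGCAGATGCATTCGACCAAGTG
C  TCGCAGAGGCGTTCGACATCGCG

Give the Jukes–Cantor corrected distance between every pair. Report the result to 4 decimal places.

A–B: 4/23 sites differ → p ≈ 0.173913, d = −0.75 ln(1 − 0.231884) = 0.197861 ≈ 0.1979.
A–C: 9/23 sites differ → p ≈ 0.391304, d = −0.75 ln(1 − 0.521739) = 0.553199 ≈ 0.5532.
B–C: 7/23 sites differ → p ≈ 0.304348, d = −0.75 ln(1 − 0.405797) = 0.390401 ≈ 0.3904.

d(A,B) = 0.1979, d(A,C) = 0.5532, d(B,C) = 0.3904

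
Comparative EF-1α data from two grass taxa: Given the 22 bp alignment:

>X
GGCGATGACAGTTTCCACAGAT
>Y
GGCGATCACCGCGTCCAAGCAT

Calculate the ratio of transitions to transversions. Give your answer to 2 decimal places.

Transitions are A↔G and C↔T; transversions are all other mismatches.
Transitions: 2. Transversions: 5.
R = 2/5 = 0.40.

0.40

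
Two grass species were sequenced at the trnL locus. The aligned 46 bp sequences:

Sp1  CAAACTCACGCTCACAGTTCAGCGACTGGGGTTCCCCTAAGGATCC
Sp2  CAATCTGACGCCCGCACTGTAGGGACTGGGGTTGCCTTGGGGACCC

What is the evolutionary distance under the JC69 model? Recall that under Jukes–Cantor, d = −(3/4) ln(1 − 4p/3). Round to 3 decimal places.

The sequences differ at 13 of 46 sites, so p = 13/46 ≈ 0.282609.
d = −(3/4) ln(1 − 4p/3) = −0.75 ln(1 − 0.376812) = −0.75 ln(0.623188)
  = −0.75 × (-0.472907) = 0.354680 substitutions/site.

0.355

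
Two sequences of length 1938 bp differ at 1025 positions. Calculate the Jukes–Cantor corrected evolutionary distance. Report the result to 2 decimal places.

p = 1025/1938 ≈ 0.528896.
d = −(3/4) ln(1 − 4p/3) = −0.75 ln(1 − 0.705195) = −0.75 ln(0.294805)
  = −0.75 × (-1.221441) = 0.916081 substitutions/site.

0.92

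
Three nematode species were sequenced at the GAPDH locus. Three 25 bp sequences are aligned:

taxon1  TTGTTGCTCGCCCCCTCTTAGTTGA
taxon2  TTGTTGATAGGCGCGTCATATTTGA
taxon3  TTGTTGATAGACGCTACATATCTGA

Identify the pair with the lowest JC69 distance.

taxon1–taxon2: 7/25 differ, p = 0.280, d = 0.351.
taxon1–taxon3: 9/25 differ, p = 0.360, d = 0.490.
taxon2–taxon3: 4/25 differ, p = 0.160, d = 0.180.
The smallest distance is between taxon2 and taxon3.

taxon2 and taxon3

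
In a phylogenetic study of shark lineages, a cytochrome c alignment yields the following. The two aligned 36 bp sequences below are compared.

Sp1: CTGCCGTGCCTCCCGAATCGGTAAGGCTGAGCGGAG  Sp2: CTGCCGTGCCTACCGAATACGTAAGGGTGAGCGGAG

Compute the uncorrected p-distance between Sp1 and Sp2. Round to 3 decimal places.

The sequences differ at 4 of 36 positions (sites 12, 19, 20, 27).
p = 4/36 = 0.111111… ≈ 0.111 (to 3 d.p.).

0.111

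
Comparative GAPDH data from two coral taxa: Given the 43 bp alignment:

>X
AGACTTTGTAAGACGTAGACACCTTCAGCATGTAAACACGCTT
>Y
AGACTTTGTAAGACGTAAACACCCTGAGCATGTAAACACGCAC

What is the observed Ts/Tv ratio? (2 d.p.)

1.50

Transitions are A↔G and C↔T; transversions are all other mismatches.
Transitions: 3. Transversions: 2.
R = 3/2 = 1.50.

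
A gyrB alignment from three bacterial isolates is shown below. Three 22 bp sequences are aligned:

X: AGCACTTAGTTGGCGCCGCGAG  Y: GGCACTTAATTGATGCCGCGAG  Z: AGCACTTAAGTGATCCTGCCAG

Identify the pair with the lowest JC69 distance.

X and Y

X–Y: 4/22 differ, p = 0.182, d = 0.208.
X–Z: 7/22 differ, p = 0.318, d = 0.414.
Y–Z: 5/22 differ, p = 0.227, d = 0.271.
The smallest distance is between X and Y.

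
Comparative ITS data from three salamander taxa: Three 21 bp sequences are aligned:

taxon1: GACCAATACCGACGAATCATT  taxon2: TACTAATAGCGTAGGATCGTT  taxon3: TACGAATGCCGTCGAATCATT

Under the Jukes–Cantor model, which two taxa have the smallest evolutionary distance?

taxon1 and taxon3

taxon1–taxon2: 7/21 differ, p = 0.333, d = 0.441.
taxon1–taxon3: 4/21 differ, p = 0.190, d = 0.220.
taxon2–taxon3: 6/21 differ, p = 0.286, d = 0.360.
The smallest distance is between taxon1 and taxon3.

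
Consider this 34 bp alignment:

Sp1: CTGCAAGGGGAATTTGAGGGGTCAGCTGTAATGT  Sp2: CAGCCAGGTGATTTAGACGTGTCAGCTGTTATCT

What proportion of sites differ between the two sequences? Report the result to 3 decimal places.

The sequences differ at 9 of 34 positions (sites 2, 5, 9, 12, 15, 18, 20, 30, 33).
p = 9/34 = 0.264705… ≈ 0.265 (to 3 d.p.).

0.265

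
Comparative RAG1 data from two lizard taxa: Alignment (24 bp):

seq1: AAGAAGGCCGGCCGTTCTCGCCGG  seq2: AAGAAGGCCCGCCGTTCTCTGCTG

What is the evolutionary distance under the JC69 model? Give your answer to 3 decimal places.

The sequences differ at 4 of 24 sites (10, 20, 21, 23), so p = 4/24 ≈ 0.166667.
d = −(3/4) ln(1 − 4p/3) = −0.75 ln(1 − 0.222223) = −0.75 ln(0.777777)
  = −0.75 × (-0.251315) = 0.188486 substitutions/site.

0.188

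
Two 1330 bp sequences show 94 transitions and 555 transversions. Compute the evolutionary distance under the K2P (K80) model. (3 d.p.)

P = 94/1330 ≈ 0.070677 and Q = 555/1330 ≈ 0.417293.
Under the Kimura two-parameter model, d = −½ ln(1 − 2P − Q) − ¼ ln(1 − 2Q).
1 − 2P − Q = 0.441353, giving −½ ln(0.441353) = 0.408955.
1 − 2Q = 0.165414, giving −¼ ln(0.165414) = 0.449826.
d = 0.408955 + 0.449826 = 0.858781.

0.859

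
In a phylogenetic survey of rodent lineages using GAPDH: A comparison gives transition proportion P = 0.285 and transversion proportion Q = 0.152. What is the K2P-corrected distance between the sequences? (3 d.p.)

0.731

Under the Kimura two-parameter model, d = −½ ln(1 − 2P − Q) − ¼ ln(1 − 2Q).
1 − 2P − Q = 0.278, giving −½ ln(0.278) = 0.640067.
1 − 2Q = 0.696, giving −¼ ln(0.696) = 0.090601.
d = 0.640067 + 0.090601 = 0.730668.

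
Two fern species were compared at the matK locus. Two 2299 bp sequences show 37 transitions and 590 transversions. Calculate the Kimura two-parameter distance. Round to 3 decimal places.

P = 37/2299 ≈ 0.016094 and Q = 590/2299 ≈ 0.256633.
Under the Kimura two-parameter model, d = −½ ln(1 − 2P − Q) − ¼ ln(1 − 2Q).
1 − 2P − Q = 0.711179, giving −½ ln(0.711179) = 0.170416.
1 − 2Q = 0.486734, giving −¼ ln(0.486734) = 0.180009.
d = 0.170416 + 0.180009 = 0.350425.

0.350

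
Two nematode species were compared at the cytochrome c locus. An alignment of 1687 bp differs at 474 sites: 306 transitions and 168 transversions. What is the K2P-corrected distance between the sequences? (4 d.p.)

P = 306/1687 ≈ 0.181387 and Q = 168/1687 ≈ 0.099585.
Under the Kimura two-parameter model, d = −½ ln(1 − 2P − Q) − ¼ ln(1 − 2Q).
1 − 2P − Q = 0.537641, giving −½ ln(0.537641) = 0.310282.
1 − 2Q = 0.80083, giving −¼ ln(0.80083) = 0.055527.
d = 0.310282 + 0.055527 = 0.365809.

0.3658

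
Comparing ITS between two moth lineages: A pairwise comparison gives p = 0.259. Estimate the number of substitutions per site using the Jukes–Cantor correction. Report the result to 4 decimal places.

0.3177

d = −(3/4) ln(1 − 4p/3) = −0.75 ln(1 − 0.345333) = −0.75 ln(0.654667)
  = −0.75 × (-0.423629) = 0.317722 substitutions/site.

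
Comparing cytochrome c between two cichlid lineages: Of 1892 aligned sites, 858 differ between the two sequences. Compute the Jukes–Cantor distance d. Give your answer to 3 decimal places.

p = 858/1892 ≈ 0.453488.
d = −(3/4) ln(1 − 4p/3) = −0.75 ln(1 − 0.604651) = −0.75 ln(0.395349)
  = −0.75 × (-0.927986) = 0.695990 substitutions/site.

0.696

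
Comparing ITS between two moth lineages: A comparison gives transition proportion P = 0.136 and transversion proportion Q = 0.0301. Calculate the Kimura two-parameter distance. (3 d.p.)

0.195

Under the Kimura two-parameter model, d = −½ ln(1 − 2P − Q) − ¼ ln(1 − 2Q).
1 − 2P − Q = 0.6979, giving −½ ln(0.6979) = 0.179840.
1 − 2Q = 0.9398, giving −¼ ln(0.9398) = 0.015522.
d = 0.179840 + 0.015522 = 0.195362.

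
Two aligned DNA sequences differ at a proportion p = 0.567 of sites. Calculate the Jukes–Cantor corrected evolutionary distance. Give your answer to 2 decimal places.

d = −(3/4) ln(1 − 4p/3) = −0.75 ln(1 − 0.756) = −0.75 ln(0.244)
  = −0.75 × (-1.410587) = 1.057940 substitutions/site.

1.06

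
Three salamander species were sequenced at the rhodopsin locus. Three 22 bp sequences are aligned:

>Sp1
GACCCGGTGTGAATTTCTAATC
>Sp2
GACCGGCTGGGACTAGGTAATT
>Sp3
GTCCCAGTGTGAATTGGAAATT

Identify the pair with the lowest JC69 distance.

Sp1–Sp2: 8/22 differ, p = 0.364, d = 0.497.
Sp1–Sp3: 6/22 differ, p = 0.273, d = 0.339.
Sp2–Sp3: 8/22 differ, p = 0.364, d = 0.497.
The smallest distance is between Sp1 and Sp3.

Sp1 and Sp3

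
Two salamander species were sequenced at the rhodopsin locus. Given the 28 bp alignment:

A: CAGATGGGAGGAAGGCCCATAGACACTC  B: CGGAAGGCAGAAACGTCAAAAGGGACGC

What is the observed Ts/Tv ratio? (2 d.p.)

Transitions are A↔G and C↔T; transversions are all other mismatches.
Transitions: 4. Transversions: 7.
R = 4/7 = 0.571428… ≈ 0.57 (to 2 d.p.).

0.57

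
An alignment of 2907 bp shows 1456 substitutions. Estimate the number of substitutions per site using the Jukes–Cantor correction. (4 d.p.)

p = 1456/2907 ≈ 0.50086.
d = −(3/4) ln(1 − 4p/3) = −0.75 ln(1 − 0.667813) = −0.75 ln(0.332187)
  = −0.75 × (-1.102057) = 0.826543 substitutions/site.

0.8265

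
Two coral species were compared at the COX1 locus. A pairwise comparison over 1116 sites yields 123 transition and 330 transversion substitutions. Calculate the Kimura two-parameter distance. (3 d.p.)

0.587

P = 123/1116 ≈ 0.110215 and Q = 330/1116 ≈ 0.295699.
Under the Kimura two-parameter model, d = −½ ln(1 − 2P − Q) − ¼ ln(1 − 2Q).
1 − 2P − Q = 0.483871, giving −½ ln(0.483871) = 0.362968.
1 − 2Q = 0.408602, giving −¼ ln(0.408602) = 0.223753.
d = 0.362968 + 0.223753 = 0.586721.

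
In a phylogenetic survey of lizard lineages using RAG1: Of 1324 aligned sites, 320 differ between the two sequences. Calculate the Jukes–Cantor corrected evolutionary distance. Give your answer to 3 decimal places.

p = 320/1324 ≈ 0.241692.
d = −(3/4) ln(1 − 4p/3) = −0.75 ln(1 − 0.322256) = −0.75 ln(0.677744)
  = −0.75 × (-0.388986) = 0.291740 substitutions/site.

0.292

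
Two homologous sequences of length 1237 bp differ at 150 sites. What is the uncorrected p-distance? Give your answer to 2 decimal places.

p = 150/1237 = 0.121261… ≈ 0.12 (to 2 d.p.).

0.12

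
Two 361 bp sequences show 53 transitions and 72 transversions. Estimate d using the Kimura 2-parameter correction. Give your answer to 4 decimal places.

P = 53/361 ≈ 0.146814 and Q = 72/361 ≈ 0.199446.
Under the Kimura two-parameter model, d = −½ ln(1 − 2P − Q) − ¼ ln(1 − 2Q).
1 − 2P − Q = 0.506926, giving −½ ln(0.506926) = 0.339695.
1 − 2Q = 0.601108, giving −¼ ln(0.601108) = 0.127245.
d = 0.339695 + 0.127245 = 0.466940.

0.4669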